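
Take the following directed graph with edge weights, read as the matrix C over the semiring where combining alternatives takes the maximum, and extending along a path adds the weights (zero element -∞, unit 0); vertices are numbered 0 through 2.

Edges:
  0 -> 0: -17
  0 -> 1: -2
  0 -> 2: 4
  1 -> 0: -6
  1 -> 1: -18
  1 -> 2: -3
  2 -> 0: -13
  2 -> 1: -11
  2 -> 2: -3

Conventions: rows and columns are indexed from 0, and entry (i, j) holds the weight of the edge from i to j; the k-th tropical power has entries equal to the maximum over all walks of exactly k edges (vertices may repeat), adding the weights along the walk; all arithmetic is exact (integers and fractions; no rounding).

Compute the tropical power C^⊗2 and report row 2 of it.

C^⊗2:
  [-8, -7, 1]
  [-16, -8, -2]
  [-16, -14, -6]
Answer: row 2 of C^⊗2 = [-16, -14, -6]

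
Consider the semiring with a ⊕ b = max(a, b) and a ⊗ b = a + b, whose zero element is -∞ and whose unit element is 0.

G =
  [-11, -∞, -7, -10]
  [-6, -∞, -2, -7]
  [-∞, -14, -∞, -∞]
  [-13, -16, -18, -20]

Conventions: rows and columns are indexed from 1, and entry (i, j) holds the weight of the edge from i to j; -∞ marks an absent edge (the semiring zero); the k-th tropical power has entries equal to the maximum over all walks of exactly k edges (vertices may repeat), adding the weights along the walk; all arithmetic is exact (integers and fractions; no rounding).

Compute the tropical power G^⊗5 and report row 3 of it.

G^⊗2:
  [-22, -21, -18, -21]
  [-17, -16, -13, -16]
  [-20, -∞, -16, -21]
  [-22, -32, -18, -23]
G^⊗3:
  [-27, -32, -23, -28]
  [-22, -27, -18, -23]
  [-31, -30, -27, -30]
  [-33, -32, -29, -32]
G^⊗4:
  [-38, -37, -34, -37]
  [-33, -32, -29, -32]
  [-36, -41, -32, -37]
  [-38, -43, -34, -39]
G^⊗5:
  [-43, -48, -39, -44]
  [-38, -43, -34, -39]
  [-47, -46, -43, -46]
  [-49, -48, -45, -48]
Answer: row 3 of G^⊗5 = [-47, -46, -43, -46]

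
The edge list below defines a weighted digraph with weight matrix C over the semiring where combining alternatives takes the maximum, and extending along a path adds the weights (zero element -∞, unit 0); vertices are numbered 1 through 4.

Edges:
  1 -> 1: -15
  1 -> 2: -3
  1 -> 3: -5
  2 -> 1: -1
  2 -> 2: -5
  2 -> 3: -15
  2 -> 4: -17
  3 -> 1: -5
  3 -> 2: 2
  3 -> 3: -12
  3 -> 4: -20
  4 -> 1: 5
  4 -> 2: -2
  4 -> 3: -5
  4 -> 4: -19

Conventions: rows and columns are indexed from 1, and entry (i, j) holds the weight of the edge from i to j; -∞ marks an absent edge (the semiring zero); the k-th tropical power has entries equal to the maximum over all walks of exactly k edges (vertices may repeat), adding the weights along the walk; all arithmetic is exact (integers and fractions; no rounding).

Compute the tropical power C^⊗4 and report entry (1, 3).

C^⊗2:
  [-4, -3, -17, -20]
  [-6, -4, -6, -22]
  [1, -3, -10, -15]
  [-3, 2, 0, -19]
C^⊗3:
  [-4, -7, -9, -20]
  [-5, -4, -11, -21]
  [-4, -2, -4, -20]
  [1, 2, -8, -15]
C^⊗4:
  [-8, -7, -9, -24]
  [-5, -8, -10, -21]
  [-3, -2, -9, -19]
  [1, -2, -4, -15]
Key observation: the optimum is the walk 1->3->2->1->3, with weight (-5) + 2 + (-1) + (-5) = -9.
Optimal value attained by: walk 1->3->2->1->3.
Answer: (C^⊗4)[1][3] = -9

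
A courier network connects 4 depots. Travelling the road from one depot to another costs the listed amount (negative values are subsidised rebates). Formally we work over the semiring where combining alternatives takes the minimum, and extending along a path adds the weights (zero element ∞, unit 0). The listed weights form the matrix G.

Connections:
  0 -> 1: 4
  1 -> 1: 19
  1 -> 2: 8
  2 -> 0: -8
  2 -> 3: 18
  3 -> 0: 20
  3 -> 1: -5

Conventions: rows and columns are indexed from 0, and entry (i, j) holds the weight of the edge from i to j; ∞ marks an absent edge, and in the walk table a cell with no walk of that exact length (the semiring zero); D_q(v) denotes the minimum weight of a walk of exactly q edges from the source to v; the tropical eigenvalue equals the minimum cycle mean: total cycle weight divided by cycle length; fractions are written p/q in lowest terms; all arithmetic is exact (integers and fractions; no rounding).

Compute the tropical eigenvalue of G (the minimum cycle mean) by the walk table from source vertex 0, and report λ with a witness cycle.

q=0: [0, ∞, ∞, ∞]
q=1: [∞, 4, ∞, ∞]
q=2: [∞, 23, 12, ∞]
q=3: [4, 42, 31, 30]
q=4: [23, 8, 50, 49]
Optimal cycle mean attained by: cycle 0->1->2->0, total 4 + 8 + (-8), length 3.
Answer: λ = 4/3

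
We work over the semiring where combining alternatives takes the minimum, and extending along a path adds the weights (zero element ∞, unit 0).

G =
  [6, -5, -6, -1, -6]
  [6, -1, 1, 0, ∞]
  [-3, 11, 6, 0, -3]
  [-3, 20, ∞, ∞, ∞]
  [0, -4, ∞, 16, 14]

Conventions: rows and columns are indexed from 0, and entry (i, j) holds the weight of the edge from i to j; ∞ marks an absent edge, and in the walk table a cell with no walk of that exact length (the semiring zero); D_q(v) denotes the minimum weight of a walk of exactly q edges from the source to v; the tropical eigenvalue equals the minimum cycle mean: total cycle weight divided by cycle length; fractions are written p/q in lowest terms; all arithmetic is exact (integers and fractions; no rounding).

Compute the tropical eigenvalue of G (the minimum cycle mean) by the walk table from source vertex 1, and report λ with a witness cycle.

q=0: [∞, 0, ∞, ∞, ∞]
q=1: [6, -1, 1, 0, ∞]
q=2: [-3, -2, 0, -1, -2]
q=3: [-4, -8, -9, -4, -9]
q=4: [-12, -13, -10, -9, -12]
q=5: [-13, -17, -18, -13, -18]
Optimal cycle mean attained by: cycle 0->2->0, total (-6) + (-3), length 2.
Answer: λ = -9/2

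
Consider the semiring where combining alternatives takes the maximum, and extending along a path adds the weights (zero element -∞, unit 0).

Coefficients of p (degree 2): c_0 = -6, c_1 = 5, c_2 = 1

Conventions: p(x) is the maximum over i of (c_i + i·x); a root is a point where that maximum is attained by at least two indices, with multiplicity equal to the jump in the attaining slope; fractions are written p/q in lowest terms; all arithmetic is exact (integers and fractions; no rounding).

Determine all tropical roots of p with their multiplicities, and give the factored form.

hull edge (i=0, c=-6) to (i=1, c=5): slope 11, span 1
hull edge (i=1, c=5) to (i=2, c=1): slope -4, span 1
Factored form: p(x) = 1 ⊗ (x ⊕ (-11)) ⊗ (x ⊕ 4)
Answer: roots = -11 (mult 1), 4 (mult 1)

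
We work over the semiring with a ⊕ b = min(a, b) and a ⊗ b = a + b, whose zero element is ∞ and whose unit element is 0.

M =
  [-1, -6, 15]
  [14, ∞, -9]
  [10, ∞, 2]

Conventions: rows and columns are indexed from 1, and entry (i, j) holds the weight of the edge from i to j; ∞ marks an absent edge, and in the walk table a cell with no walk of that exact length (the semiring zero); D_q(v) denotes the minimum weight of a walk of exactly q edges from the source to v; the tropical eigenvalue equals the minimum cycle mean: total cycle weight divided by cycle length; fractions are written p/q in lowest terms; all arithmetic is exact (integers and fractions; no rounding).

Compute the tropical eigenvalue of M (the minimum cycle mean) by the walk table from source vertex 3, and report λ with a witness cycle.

q=0: [∞, ∞, 0]
q=1: [10, ∞, 2]
q=2: [9, 4, 4]
q=3: [8, 3, -5]
Optimal cycle mean attained by: cycle 1->2->3->1, total (-6) + (-9) + 10, length 3.
Answer: λ = -5/3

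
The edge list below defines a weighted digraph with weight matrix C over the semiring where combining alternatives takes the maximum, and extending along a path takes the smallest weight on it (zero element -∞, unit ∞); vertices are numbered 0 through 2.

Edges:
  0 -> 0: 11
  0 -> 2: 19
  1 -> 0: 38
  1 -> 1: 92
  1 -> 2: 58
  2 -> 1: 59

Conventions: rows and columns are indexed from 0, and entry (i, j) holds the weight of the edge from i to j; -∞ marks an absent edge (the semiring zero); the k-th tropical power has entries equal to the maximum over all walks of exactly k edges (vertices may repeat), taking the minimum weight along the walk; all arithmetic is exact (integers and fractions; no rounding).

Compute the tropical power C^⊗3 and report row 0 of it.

C^⊗2:
  [11, 19, 11]
  [38, 92, 58]
  [38, 59, 58]
C^⊗3:
  [19, 19, 19]
  [38, 92, 58]
  [38, 59, 58]
Answer: row 0 of C^⊗3 = [19, 19, 19]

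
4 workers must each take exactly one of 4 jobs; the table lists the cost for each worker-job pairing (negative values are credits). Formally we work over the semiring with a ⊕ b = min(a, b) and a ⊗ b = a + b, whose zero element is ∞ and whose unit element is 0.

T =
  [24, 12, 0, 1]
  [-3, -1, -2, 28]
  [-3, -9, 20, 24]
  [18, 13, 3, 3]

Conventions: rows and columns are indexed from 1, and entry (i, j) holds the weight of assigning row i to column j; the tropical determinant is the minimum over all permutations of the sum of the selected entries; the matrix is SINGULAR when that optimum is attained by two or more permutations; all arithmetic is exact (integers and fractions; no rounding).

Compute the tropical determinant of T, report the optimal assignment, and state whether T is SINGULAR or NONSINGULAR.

σ = (1, 2, 3, 4): 24 + (-1) + 20 + 3 = 46
σ = (1, 2, 4, 3): 24 + (-1) + 24 + 3 = 50
σ = (1, 3, 2, 4): 24 + (-2) + (-9) + 3 = 16
σ = (1, 3, 4, 2): 24 + (-2) + 24 + 13 = 59
σ = (1, 4, 2, 3): 24 + 28 + (-9) + 3 = 46
σ = (1, 4, 3, 2): 24 + 28 + 20 + 13 = 85
σ = (2, 1, 3, 4): 12 + (-3) + 20 + 3 = 32
σ = (2, 1, 4, 3): 12 + (-3) + 24 + 3 = 36
σ = (2, 3, 1, 4): 12 + (-2) + (-3) + 3 = 10
σ = (2, 3, 4, 1): 12 + (-2) + 24 + 18 = 52
σ = (2, 4, 1, 3): 12 + 28 + (-3) + 3 = 40
σ = (2, 4, 3, 1): 12 + 28 + 20 + 18 = 78
σ = (3, 1, 2, 4): 0 + (-3) + (-9) + 3 = -9
σ = (3, 1, 4, 2): 0 + (-3) + 24 + 13 = 34
σ = (3, 2, 1, 4): 0 + (-1) + (-3) + 3 = -1
σ = (3, 2, 4, 1): 0 + (-1) + 24 + 18 = 41
σ = (3, 4, 1, 2): 0 + 28 + (-3) + 13 = 38
σ = (3, 4, 2, 1): 0 + 28 + (-9) + 18 = 37
σ = (4, 1, 2, 3): 1 + (-3) + (-9) + 3 = -8
σ = (4, 1, 3, 2): 1 + (-3) + 20 + 13 = 31
σ = (4, 2, 1, 3): 1 + (-1) + (-3) + 3 = 0
σ = (4, 2, 3, 1): 1 + (-1) + 20 + 18 = 38
σ = (4, 3, 1, 2): 1 + (-2) + (-3) + 13 = 9
σ = (4, 3, 2, 1): 1 + (-2) + (-9) + 18 = 8
Optimal value attained by: σ = (3, 1, 2, 4).
Answer: det⊕(T) = -9; verdict: NONSINGULAR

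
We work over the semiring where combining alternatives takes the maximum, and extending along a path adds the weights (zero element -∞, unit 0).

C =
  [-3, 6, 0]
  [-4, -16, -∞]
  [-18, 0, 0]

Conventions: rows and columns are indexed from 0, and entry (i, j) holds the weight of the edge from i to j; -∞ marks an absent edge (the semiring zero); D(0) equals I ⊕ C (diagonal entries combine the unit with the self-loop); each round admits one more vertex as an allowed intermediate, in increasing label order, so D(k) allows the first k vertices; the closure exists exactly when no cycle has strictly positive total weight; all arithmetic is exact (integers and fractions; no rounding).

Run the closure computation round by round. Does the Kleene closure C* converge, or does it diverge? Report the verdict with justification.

D(0):
  [0, 6, 0]
  [-4, 0, -∞]
  [-18, 0, 0]
Detection: at round 1, diagonal entry (1, 1) turns strictly positive.
Key observation: the cycle 1->0->1 has total weight (-4) + 6, which is strictly positive.
Answer: DIVERGES — positive cycle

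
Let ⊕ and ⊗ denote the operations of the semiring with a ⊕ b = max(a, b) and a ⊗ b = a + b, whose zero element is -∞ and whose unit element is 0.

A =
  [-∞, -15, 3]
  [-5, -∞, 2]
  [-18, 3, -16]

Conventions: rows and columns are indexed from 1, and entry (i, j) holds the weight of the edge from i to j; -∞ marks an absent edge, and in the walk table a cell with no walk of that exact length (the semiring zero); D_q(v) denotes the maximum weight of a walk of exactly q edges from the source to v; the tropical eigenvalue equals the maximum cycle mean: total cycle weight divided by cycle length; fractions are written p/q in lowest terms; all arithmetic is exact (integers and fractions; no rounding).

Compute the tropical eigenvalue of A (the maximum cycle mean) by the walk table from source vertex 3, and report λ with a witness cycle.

q=0: [-∞, -∞, 0]
q=1: [-18, 3, -16]
q=2: [-2, -13, 5]
q=3: [-13, 8, 1]
Optimal cycle mean attained by: cycle 2->3->2, total 2 + 3, length 2.
Answer: λ = 5/2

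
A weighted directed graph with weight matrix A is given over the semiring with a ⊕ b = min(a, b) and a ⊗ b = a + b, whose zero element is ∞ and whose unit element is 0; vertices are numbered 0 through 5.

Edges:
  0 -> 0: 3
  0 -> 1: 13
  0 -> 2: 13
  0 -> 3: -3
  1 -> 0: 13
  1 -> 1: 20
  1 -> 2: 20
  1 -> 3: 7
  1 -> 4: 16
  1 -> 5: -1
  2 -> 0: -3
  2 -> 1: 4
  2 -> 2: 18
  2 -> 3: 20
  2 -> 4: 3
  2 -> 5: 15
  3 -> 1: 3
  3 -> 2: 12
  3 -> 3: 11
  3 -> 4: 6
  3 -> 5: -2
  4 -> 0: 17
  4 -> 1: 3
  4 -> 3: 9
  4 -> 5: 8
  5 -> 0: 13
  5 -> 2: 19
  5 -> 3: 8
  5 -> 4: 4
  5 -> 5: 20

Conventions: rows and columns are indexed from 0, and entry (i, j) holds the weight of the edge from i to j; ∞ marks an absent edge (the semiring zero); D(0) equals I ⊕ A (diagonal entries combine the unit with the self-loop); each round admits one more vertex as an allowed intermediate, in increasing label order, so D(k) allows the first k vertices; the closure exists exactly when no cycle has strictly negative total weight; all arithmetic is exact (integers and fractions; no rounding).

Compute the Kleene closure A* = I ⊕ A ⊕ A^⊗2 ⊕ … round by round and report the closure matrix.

D(0):
  [0, 13, 13, -3, ∞, ∞]
  [13, 0, 20, 7, 16, -1]
  [-3, 4, 0, 20, 3, 15]
  [∞, 3, 12, 0, 6, -2]
  [17, 3, ∞, 9, 0, 8]
  [13, ∞, 19, 8, 4, 0]
D(1):
  [0, 13, 13, -3, ∞, ∞]
  [13, 0, 20, 7, 16, -1]
  [-3, 4, 0, -6, 3, 15]
  [∞, 3, 12, 0, 6, -2]
  [17, 3, 30, 9, 0, 8]
  [13, 26, 19, 8, 4, 0]
D(2):
  [0, 13, 13, -3, 29, 12]
  [13, 0, 20, 7, 16, -1]
  [-3, 4, 0, -6, 3, 3]
  [16, 3, 12, 0, 6, -2]
  [16, 3, 23, 9, 0, 2]
  [13, 26, 19, 8, 4, 0]
D(3):
  [0, 13, 13, -3, 16, 12]
  [13, 0, 20, 7, 16, -1]
  [-3, 4, 0, -6, 3, 3]
  [9, 3, 12, 0, 6, -2]
  [16, 3, 23, 9, 0, 2]
  [13, 23, 19, 8, 4, 0]
D(4):
  [0, 0, 9, -3, 3, -5]
  [13, 0, 19, 7, 13, -1]
  [-3, -3, 0, -6, 0, -8]
  [9, 3, 12, 0, 6, -2]
  [16, 3, 21, 9, 0, 2]
  [13, 11, 19, 8, 4, 0]
D(5):
  [0, 0, 9, -3, 3, -5]
  [13, 0, 19, 7, 13, -1]
  [-3, -3, 0, -6, 0, -8]
  [9, 3, 12, 0, 6, -2]
  [16, 3, 21, 9, 0, 2]
  [13, 7, 19, 8, 4, 0]
D(6):
  [0, 0, 9, -3, -1, -5]
  [12, 0, 18, 7, 3, -1]
  [-3, -3, 0, -6, -4, -8]
  [9, 3, 12, 0, 2, -2]
  [15, 3, 21, 9, 0, 2]
  [13, 7, 19, 8, 4, 0]
Answer: A* = [[0, 0, 9, -3, -1, -5], [12, 0, 18, 7, 3, -1], [-3, -3, 0, -6, -4, -8], [9, 3, 12, 0, 2, -2], [15, 3, 21, 9, 0, 2], [13, 7, 19, 8, 4, 0]]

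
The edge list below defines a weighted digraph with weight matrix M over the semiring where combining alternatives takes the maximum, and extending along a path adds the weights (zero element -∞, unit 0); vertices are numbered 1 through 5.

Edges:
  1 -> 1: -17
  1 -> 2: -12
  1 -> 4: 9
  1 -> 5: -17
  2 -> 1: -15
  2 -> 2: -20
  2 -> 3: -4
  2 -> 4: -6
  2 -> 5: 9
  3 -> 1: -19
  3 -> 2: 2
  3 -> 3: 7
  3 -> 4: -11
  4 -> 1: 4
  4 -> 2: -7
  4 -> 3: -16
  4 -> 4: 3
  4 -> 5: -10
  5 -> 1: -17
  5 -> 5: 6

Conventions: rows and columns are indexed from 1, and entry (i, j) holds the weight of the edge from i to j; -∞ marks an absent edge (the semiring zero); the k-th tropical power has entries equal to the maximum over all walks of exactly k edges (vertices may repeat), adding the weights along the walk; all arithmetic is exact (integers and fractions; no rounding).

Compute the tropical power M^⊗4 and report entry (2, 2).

M^⊗2:
  [13, 2, -7, 12, -1]
  [-2, -2, 3, -3, 15]
  [-7, 9, 14, -4, 11]
  [7, -4, -9, 13, 2]
  [-11, -29, -∞, -8, 12]
M^⊗3:
  [16, 5, 0, 22, 11]
  [1, 5, 10, 7, 21]
  [0, 16, 21, 3, 18]
  [17, 6, -2, 16, 8]
  [-4, -15, -24, -2, 18]
M^⊗4:
  [26, 15, 7, 25, 17]
  [11, 12, 17, 10, 27]
  [7, 23, 28, 10, 25]
  [20, 9, 5, 26, 15]
  [2, -9, -17, 5, 24]
Key observation: the optimum is the walk 2->3->3->3->2, with weight (-4) + 7 + 7 + 2 = 12.
Optimal value attained by: walk 2->3->3->3->2.
Answer: (M^⊗4)[2][2] = 12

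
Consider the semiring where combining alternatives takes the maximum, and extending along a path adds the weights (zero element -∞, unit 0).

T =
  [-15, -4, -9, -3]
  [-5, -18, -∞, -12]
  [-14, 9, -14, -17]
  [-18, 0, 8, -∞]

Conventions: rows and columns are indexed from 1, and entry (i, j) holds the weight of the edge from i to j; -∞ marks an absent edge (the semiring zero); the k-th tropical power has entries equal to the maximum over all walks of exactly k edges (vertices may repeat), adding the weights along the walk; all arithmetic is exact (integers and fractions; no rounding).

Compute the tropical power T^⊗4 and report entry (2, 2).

T^⊗2:
  [-9, 0, 5, -16]
  [-20, -9, -4, -8]
  [4, -5, -9, -3]
  [-5, 17, -6, -9]
T^⊗3:
  [-5, 14, -8, -12]
  [-14, 5, 0, -21]
  [-10, 0, 5, 1]
  [12, 3, -1, 5]
T^⊗4:
  [9, 1, -4, 2]
  [0, 9, -13, -7]
  [-5, 14, 9, -12]
  [-2, 8, 13, 9]
Key observation: the optimum is the walk 2->1->4->3->2, with weight (-5) + (-3) + 8 + 9 = 9.
Optimal value attained by: walk 2->1->4->3->2.
Answer: (T^⊗4)[2][2] = 9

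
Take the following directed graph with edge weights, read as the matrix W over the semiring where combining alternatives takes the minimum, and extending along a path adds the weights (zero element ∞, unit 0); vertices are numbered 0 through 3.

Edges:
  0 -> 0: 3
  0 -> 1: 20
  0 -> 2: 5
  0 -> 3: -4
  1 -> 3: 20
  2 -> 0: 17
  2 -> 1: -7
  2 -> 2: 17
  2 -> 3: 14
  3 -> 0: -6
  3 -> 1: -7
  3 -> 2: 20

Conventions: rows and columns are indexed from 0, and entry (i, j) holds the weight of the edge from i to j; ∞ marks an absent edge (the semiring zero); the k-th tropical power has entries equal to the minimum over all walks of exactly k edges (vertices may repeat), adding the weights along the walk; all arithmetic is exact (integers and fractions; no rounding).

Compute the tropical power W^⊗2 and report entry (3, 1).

W^⊗2:
  [-10, -11, 8, -1]
  [14, 13, 40, ∞]
  [8, 7, 22, 13]
  [-3, 13, -1, -10]
Key observation: the optimum is the walk 3->2->1, with weight 20 + (-7) = 13.
Optimal value attained by: walk 3->2->1.
Answer: (W^⊗2)[3][1] = 13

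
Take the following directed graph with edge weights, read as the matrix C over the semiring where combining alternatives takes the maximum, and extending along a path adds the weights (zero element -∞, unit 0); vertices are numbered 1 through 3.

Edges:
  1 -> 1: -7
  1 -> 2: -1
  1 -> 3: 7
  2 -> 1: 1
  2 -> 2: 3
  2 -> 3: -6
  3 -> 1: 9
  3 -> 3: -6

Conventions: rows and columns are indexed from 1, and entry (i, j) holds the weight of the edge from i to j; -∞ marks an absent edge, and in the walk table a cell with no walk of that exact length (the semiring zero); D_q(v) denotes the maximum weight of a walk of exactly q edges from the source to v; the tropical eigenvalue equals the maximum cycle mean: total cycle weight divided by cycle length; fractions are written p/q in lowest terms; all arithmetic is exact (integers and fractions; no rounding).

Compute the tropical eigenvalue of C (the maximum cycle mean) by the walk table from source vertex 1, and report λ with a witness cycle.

q=0: [0, -∞, -∞]
q=1: [-7, -1, 7]
q=2: [16, 2, 1]
q=3: [10, 15, 23]
Optimal cycle mean attained by: cycle 1->3->1, total 7 + 9, length 2.
Answer: λ = 8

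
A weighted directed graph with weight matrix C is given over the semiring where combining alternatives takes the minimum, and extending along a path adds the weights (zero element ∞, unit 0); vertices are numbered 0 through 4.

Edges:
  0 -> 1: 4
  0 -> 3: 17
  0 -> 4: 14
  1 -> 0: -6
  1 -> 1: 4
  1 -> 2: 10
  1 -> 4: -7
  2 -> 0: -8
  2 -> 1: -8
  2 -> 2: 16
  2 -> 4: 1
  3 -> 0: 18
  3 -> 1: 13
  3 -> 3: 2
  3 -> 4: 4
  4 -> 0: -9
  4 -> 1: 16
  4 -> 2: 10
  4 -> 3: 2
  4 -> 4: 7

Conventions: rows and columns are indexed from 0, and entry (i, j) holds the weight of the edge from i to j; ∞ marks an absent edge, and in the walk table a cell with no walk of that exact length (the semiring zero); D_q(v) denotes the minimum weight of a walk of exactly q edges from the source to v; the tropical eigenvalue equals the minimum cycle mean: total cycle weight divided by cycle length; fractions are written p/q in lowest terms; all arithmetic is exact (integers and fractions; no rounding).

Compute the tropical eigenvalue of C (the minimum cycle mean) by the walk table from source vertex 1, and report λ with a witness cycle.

q=0: [∞, 0, ∞, ∞, ∞]
q=1: [-6, 4, 10, ∞, -7]
q=2: [-16, -2, 3, -5, -3]
q=3: [-12, -12, 7, -3, -9]
q=4: [-18, -8, -2, -7, -19]
q=5: [-28, -14, -9, -17, -15]
Optimal cycle mean attained by: cycle 0->1->4->0, total 4 + (-7) + (-9), length 3.
Answer: λ = -4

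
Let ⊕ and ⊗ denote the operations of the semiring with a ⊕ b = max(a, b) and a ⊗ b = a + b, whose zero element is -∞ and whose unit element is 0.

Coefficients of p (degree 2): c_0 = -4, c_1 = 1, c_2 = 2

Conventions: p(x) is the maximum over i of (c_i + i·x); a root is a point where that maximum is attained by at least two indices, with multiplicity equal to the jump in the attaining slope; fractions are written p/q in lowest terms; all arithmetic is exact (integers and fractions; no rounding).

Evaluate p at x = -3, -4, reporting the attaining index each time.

p(-3) = max(-4+0·(-3)=-4, 1+1·(-3)=-2, 2+2·(-3)=-4) = -2 (attained by i=1)
p(-4) = max(-4+0·(-4)=-4, 1+1·(-4)=-3, 2+2·(-4)=-6) = -3 (attained by i=1)
Answer: p(-3) = -2; p(-4) = -3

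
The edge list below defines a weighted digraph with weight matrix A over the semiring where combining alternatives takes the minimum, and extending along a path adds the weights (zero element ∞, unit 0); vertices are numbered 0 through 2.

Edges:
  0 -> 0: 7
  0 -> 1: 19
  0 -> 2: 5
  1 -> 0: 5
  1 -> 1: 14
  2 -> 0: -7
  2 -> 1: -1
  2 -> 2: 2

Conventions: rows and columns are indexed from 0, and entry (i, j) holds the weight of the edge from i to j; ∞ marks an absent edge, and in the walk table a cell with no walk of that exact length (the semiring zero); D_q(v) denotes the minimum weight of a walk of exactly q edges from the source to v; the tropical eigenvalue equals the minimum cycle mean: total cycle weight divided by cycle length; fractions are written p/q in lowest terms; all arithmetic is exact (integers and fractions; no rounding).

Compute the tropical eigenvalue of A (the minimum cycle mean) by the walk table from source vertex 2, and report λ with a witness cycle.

q=0: [∞, ∞, 0]
q=1: [-7, -1, 2]
q=2: [-5, 1, -2]
q=3: [-9, -3, 0]
Optimal cycle mean attained by: cycle 0->2->0, total 5 + (-7), length 2.
Answer: λ = -1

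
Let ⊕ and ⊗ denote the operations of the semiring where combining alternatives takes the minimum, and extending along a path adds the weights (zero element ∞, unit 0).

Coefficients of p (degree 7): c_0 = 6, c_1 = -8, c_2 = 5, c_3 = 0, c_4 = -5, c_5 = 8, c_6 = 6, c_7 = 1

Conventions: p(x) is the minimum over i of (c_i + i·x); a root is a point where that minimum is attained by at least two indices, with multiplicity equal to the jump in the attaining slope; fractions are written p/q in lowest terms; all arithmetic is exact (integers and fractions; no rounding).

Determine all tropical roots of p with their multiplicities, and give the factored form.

hull edge (i=0, c=6) to (i=1, c=-8): slope -14, span 1
hull edge (i=1, c=-8) to (i=4, c=-5): slope 1, span 3
hull edge (i=4, c=-5) to (i=7, c=1): slope 2, span 3
Factored form: p(x) = 1 ⊗ (x ⊕ (-2)) ⊗ (x ⊕ (-2)) ⊗ (x ⊕ (-2)) ⊗ (x ⊕ (-1)) ⊗ (x ⊕ (-1)) ⊗ (x ⊕ (-1)) ⊗ (x ⊕ 14)
Answer: roots = -2 (mult 3), -1 (mult 3), 14 (mult 1)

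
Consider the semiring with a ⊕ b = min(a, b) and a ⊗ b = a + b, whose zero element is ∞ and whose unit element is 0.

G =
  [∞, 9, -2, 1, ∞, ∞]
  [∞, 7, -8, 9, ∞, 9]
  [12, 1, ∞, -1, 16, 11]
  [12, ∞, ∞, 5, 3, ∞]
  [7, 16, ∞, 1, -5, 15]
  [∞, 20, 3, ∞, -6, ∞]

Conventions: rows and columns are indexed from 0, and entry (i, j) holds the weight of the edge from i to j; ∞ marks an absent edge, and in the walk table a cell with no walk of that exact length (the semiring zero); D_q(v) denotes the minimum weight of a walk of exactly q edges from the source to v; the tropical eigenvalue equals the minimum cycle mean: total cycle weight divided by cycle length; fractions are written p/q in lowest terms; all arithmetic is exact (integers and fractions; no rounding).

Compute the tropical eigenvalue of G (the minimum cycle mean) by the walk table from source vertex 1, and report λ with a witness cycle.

q=0: [∞, 0, ∞, ∞, ∞, ∞]
q=1: [∞, 7, -8, 9, ∞, 9]
q=2: [4, -7, -1, -9, 3, 3]
q=3: [3, 0, -15, -4, -6, 2]
q=4: [-3, -14, -8, -16, -11, -4]
q=5: [-4, -7, -22, -11, -16, -5]
q=6: [-10, -21, -15, -23, -21, -11]
Optimal cycle mean attained by: cycle 4->4, total (-5), length 1.
Answer: λ = -5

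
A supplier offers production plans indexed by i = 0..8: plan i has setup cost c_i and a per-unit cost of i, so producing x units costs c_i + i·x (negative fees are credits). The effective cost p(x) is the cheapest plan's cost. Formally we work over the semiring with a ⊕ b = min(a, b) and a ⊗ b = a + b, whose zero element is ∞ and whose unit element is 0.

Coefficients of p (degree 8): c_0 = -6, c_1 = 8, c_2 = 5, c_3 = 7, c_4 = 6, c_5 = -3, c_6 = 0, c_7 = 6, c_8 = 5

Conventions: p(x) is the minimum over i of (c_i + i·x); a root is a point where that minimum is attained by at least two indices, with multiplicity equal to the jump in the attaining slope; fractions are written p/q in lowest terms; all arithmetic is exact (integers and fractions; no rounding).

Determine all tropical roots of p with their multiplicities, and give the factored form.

hull edge (i=0, c=-6) to (i=5, c=-3): slope 3/5, span 5
hull edge (i=5, c=-3) to (i=8, c=5): slope 8/3, span 3
Factored form: p(x) = 5 ⊗ (x ⊕ (-8/3)) ⊗ (x ⊕ (-8/3)) ⊗ (x ⊕ (-8/3)) ⊗ (x ⊕ (-3/5)) ⊗ (x ⊕ (-3/5)) ⊗ (x ⊕ (-3/5)) ⊗ (x ⊕ (-3/5)) ⊗ (x ⊕ (-3/5))
Answer: roots = -8/3 (mult 3), -3/5 (mult 5)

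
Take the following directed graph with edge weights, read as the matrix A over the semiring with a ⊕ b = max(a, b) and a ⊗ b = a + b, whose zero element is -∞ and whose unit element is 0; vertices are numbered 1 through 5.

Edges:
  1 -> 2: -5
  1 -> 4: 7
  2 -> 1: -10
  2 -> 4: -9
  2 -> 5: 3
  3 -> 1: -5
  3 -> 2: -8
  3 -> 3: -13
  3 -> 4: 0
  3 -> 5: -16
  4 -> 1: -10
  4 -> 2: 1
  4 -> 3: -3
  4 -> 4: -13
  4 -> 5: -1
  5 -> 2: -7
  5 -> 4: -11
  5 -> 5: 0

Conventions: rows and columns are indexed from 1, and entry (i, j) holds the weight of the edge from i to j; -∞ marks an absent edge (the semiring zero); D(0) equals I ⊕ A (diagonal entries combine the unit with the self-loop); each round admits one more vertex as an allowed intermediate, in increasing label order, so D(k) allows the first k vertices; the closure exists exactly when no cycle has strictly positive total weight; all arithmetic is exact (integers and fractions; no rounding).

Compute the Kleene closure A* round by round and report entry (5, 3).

D(0):
  [0, -5, -∞, 7, -∞]
  [-10, 0, -∞, -9, 3]
  [-5, -8, 0, 0, -16]
  [-10, 1, -3, 0, -1]
  [-∞, -7, -∞, -11, 0]
D(1):
  [0, -5, -∞, 7, -∞]
  [-10, 0, -∞, -3, 3]
  [-5, -8, 0, 2, -16]
  [-10, 1, -3, 0, -1]
  [-∞, -7, -∞, -11, 0]
D(2):
  [0, -5, -∞, 7, -2]
  [-10, 0, -∞, -3, 3]
  [-5, -8, 0, 2, -5]
  [-9, 1, -3, 0, 4]
  [-17, -7, -∞, -10, 0]
D(3):
  [0, -5, -∞, 7, -2]
  [-10, 0, -∞, -3, 3]
  [-5, -8, 0, 2, -5]
  [-8, 1, -3, 0, 4]
  [-17, -7, -∞, -10, 0]
D(4):
  [0, 8, 4, 7, 11]
  [-10, 0, -6, -3, 3]
  [-5, 3, 0, 2, 6]
  [-8, 1, -3, 0, 4]
  [-17, -7, -13, -10, 0]
D(5):
  [0, 8, 4, 7, 11]
  [-10, 0, -6, -3, 3]
  [-5, 3, 0, 2, 6]
  [-8, 1, -3, 0, 4]
  [-17, -7, -13, -10, 0]
Answer: A*[5][3] = -13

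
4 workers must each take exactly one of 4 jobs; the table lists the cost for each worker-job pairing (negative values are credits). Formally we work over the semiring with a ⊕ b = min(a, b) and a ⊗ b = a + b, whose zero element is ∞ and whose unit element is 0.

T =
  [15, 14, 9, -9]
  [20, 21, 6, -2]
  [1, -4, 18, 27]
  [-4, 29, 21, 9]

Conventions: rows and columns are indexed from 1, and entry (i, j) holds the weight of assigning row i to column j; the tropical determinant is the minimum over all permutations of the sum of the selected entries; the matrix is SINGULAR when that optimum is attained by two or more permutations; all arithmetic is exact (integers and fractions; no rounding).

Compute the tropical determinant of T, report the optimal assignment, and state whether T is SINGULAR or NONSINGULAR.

σ = (1, 2, 3, 4): 15 + 21 + 18 + 9 = 63
σ = (1, 2, 4, 3): 15 + 21 + 27 + 21 = 84
σ = (1, 3, 2, 4): 15 + 6 + (-4) + 9 = 26
σ = (1, 3, 4, 2): 15 + 6 + 27 + 29 = 77
σ = (1, 4, 2, 3): 15 + (-2) + (-4) + 21 = 30
σ = (1, 4, 3, 2): 15 + (-2) + 18 + 29 = 60
σ = (2, 1, 3, 4): 14 + 20 + 18 + 9 = 61
σ = (2, 1, 4, 3): 14 + 20 + 27 + 21 = 82
σ = (2, 3, 1, 4): 14 + 6 + 1 + 9 = 30
σ = (2, 3, 4, 1): 14 + 6 + 27 + (-4) = 43
σ = (2, 4, 1, 3): 14 + (-2) + 1 + 21 = 34
σ = (2, 4, 3, 1): 14 + (-2) + 18 + (-4) = 26
σ = (3, 1, 2, 4): 9 + 20 + (-4) + 9 = 34
σ = (3, 1, 4, 2): 9 + 20 + 27 + 29 = 85
σ = (3, 2, 1, 4): 9 + 21 + 1 + 9 = 40
σ = (3, 2, 4, 1): 9 + 21 + 27 + (-4) = 53
σ = (3, 4, 1, 2): 9 + (-2) + 1 + 29 = 37
σ = (3, 4, 2, 1): 9 + (-2) + (-4) + (-4) = -1
σ = (4, 1, 2, 3): (-9) + 20 + (-4) + 21 = 28
σ = (4, 1, 3, 2): (-9) + 20 + 18 + 29 = 58
σ = (4, 2, 1, 3): (-9) + 21 + 1 + 21 = 34
σ = (4, 2, 3, 1): (-9) + 21 + 18 + (-4) = 26
σ = (4, 3, 1, 2): (-9) + 6 + 1 + 29 = 27
σ = (4, 3, 2, 1): (-9) + 6 + (-4) + (-4) = -11
Optimal value attained by: σ = (4, 3, 2, 1).
Answer: det⊕(T) = -11; verdict: NONSINGULAR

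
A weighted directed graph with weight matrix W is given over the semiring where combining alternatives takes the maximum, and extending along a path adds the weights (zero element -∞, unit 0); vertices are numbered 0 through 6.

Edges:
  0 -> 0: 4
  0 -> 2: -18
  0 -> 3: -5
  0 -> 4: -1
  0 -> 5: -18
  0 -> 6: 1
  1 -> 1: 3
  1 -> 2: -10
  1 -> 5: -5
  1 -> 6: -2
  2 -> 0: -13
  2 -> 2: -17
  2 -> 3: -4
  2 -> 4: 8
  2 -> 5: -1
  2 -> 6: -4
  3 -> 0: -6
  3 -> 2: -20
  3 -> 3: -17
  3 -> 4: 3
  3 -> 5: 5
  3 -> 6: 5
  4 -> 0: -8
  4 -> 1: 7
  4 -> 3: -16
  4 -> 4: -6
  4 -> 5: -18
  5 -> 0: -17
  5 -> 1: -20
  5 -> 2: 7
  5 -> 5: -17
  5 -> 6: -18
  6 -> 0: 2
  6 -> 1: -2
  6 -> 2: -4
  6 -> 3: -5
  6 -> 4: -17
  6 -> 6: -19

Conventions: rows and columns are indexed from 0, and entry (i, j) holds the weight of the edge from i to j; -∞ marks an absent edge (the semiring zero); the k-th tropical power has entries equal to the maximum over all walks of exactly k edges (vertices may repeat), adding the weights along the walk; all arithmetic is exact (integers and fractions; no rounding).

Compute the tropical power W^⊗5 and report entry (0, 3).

W^⊗2:
  [8, 6, -3, -1, 3, 0, 5]
  [0, 6, 2, -7, -2, -2, 1]
  [0, 15, 6, -8, 2, 1, 1]
  [7, 10, 12, 0, -3, -12, -5]
  [-4, 10, -3, -13, -9, 2, 5]
  [-6, -17, -10, 3, 15, 6, 3]
  [6, 1, -12, -3, 4, 0, 3]
W^⊗3:
  [12, 10, 7, 3, 7, 4, 9]
  [4, 9, 5, -2, 10, 1, 4]
  [4, 18, 8, 2, 14, 10, 13]
  [11, 13, 0, 8, 20, 11, 8]
  [7, 13, 9, 0, 5, 5, 8]
  [7, 22, 13, -1, 9, 8, 8]
  [10, 11, 7, 1, 5, 2, 7]
W^⊗4:
  [16, 14, 11, 7, 15, 8, 13]
  [8, 17, 8, 1, 13, 4, 7]
  [15, 21, 17, 8, 16, 13, 16]
  [15, 27, 18, 6, 14, 13, 13]
  [11, 16, 12, 5, 17, 8, 11]
  [11, 25, 15, 9, 21, 17, 20]
  [14, 14, 9, 5, 15, 6, 11]
W^⊗5:
  [20, 22, 15, 11, 19, 12, 17]
  [12, 20, 11, 4, 16, 12, 15]
  [19, 24, 20, 13, 25, 16, 19]
  [19, 30, 20, 14, 26, 22, 25]
  [15, 24, 15, 8, 20, 11, 14]
  [22, 28, 24, 15, 23, 20, 23]
  [18, 22, 13, 9, 17, 10, 15]
Key observation: the optimum is the walk 0->0->0->0->0->3, with weight 4 + 4 + 4 + 4 + (-5) = 11.
Optimal value attained by: walk 0->0->0->0->0->3.
Answer: (W^⊗5)[0][3] = 11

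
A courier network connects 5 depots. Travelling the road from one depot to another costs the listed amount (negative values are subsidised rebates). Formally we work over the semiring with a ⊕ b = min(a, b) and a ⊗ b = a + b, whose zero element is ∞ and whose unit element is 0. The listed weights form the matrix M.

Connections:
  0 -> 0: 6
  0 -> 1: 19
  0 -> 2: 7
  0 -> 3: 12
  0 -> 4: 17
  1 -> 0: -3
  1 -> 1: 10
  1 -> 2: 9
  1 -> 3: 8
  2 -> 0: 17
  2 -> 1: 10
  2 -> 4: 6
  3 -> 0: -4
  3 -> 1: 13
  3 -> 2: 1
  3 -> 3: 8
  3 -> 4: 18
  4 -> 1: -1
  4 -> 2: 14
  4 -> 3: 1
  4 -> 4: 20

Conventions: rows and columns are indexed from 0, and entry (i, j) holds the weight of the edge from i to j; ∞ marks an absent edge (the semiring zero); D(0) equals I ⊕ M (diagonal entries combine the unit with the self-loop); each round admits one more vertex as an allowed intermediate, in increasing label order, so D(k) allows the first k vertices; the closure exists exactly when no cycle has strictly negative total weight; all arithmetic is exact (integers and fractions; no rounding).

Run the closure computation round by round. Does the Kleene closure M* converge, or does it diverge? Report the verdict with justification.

D(0):
  [0, 19, 7, 12, 17]
  [-3, 0, 9, 8, ∞]
  [17, 10, 0, ∞, 6]
  [-4, 13, 1, 0, 18]
  [∞, -1, 14, 1, 0]
D(1):
  [0, 19, 7, 12, 17]
  [-3, 0, 4, 8, 14]
  [17, 10, 0, 29, 6]
  [-4, 13, 1, 0, 13]
  [∞, -1, 14, 1, 0]
D(2):
  [0, 19, 7, 12, 17]
  [-3, 0, 4, 8, 14]
  [7, 10, 0, 18, 6]
  [-4, 13, 1, 0, 13]
  [-4, -1, 3, 1, 0]
D(3):
  [0, 17, 7, 12, 13]
  [-3, 0, 4, 8, 10]
  [7, 10, 0, 18, 6]
  [-4, 11, 1, 0, 7]
  [-4, -1, 3, 1, 0]
D(4):
  [0, 17, 7, 12, 13]
  [-3, 0, 4, 8, 10]
  [7, 10, 0, 18, 6]
  [-4, 11, 1, 0, 7]
  [-4, -1, 2, 1, 0]
D(5):
  [0, 12, 7, 12, 13]
  [-3, 0, 4, 8, 10]
  [2, 5, 0, 7, 6]
  [-4, 6, 1, 0, 7]
  [-4, -1, 2, 1, 0]
Key observation: every diagonal entry stays at the unit through all rounds, so no improving cycle exists.
Answer: CONVERGES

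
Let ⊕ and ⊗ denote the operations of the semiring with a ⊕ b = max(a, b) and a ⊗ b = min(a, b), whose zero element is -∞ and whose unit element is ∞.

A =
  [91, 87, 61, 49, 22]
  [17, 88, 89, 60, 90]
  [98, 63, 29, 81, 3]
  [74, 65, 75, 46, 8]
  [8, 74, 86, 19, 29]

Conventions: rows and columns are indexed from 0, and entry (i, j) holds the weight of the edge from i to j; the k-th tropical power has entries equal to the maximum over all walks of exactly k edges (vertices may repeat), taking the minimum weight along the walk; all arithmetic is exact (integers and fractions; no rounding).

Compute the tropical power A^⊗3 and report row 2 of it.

A^⊗2:
  [91, 87, 87, 61, 87]
  [89, 88, 88, 81, 88]
  [91, 87, 75, 60, 63]
  [75, 74, 65, 75, 65]
  [86, 74, 74, 81, 74]
A^⊗3:
  [91, 87, 87, 81, 87]
  [89, 88, 88, 81, 88]
  [91, 87, 87, 75, 87]
  [75, 75, 75, 65, 74]
  [86, 86, 75, 74, 74]
Answer: row 2 of A^⊗3 = [91, 87, 87, 75, 87]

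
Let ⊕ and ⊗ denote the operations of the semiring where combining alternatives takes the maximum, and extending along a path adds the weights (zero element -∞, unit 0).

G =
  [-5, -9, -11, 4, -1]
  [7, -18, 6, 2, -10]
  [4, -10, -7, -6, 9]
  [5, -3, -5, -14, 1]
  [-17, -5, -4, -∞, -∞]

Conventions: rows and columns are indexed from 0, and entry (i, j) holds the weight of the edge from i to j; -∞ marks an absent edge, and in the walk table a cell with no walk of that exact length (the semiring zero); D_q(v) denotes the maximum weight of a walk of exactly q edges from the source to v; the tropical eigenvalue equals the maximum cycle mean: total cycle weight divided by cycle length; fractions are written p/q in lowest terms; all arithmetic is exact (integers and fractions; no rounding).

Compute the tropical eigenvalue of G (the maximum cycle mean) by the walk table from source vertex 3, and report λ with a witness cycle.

q=0: [-∞, -∞, -∞, 0, -∞]
q=1: [5, -3, -5, -14, 1]
q=2: [4, -4, 3, 9, 4]
q=3: [14, 6, 4, 8, 12]
q=4: [13, 7, 12, 18, 13]
q=5: [23, 15, 13, 17, 21]
Optimal cycle mean attained by: cycle 0->3->0, total 4 + 5, length 2.
Answer: λ = 9/2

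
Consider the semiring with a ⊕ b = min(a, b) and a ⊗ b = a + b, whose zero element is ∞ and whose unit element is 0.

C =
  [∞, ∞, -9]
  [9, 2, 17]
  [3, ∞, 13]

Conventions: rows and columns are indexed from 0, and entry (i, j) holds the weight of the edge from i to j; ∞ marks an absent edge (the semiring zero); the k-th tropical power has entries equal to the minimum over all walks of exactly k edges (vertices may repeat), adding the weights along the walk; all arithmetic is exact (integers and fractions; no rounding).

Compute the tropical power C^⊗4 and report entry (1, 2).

C^⊗2:
  [-6, ∞, 4]
  [11, 4, 0]
  [16, ∞, -6]
C^⊗3:
  [7, ∞, -15]
  [3, 6, 2]
  [-3, ∞, 7]
C^⊗4:
  [-12, ∞, -2]
  [5, 8, -6]
  [10, ∞, -12]
Key observation: the optimum is the walk 1->0->2->0->2, with weight 9 + (-9) + 3 + (-9) = -6.
Optimal value attained by: walk 1->0->2->0->2.
Answer: (C^⊗4)[1][2] = -6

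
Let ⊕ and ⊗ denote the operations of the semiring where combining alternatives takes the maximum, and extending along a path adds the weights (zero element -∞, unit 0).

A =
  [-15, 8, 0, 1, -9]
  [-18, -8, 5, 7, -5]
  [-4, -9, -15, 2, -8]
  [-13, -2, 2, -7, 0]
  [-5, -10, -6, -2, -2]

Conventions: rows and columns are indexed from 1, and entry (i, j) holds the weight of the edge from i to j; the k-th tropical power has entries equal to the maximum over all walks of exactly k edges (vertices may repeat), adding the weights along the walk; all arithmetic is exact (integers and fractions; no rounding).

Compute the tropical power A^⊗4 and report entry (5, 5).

A^⊗2:
  [-4, 0, 13, 15, 3]
  [1, 5, 9, 7, 7]
  [-11, 4, 4, -2, 2]
  [-2, -5, 3, 5, -2]
  [-7, 3, 0, -3, -2]
A^⊗3:
  [9, 13, 17, 15, 15]
  [5, 9, 10, 12, 7]
  [0, -3, 9, 11, 0]
  [-1, 6, 7, 5, 5]
  [-4, 1, 8, 10, -2]
A^⊗4:
  [13, 17, 18, 20, 15]
  [6, 13, 14, 16, 12]
  [5, 9, 13, 11, 11]
  [3, 7, 11, 13, 5]
  [4, 8, 12, 10, 10]
Key observation: the optimum is the walk 5->1->2->4->5, with weight (-5) + 8 + 7 + 0 = 10.
Optimal value attained by: walk 5->1->2->4->5.
Answer: (A^⊗4)[5][5] = 10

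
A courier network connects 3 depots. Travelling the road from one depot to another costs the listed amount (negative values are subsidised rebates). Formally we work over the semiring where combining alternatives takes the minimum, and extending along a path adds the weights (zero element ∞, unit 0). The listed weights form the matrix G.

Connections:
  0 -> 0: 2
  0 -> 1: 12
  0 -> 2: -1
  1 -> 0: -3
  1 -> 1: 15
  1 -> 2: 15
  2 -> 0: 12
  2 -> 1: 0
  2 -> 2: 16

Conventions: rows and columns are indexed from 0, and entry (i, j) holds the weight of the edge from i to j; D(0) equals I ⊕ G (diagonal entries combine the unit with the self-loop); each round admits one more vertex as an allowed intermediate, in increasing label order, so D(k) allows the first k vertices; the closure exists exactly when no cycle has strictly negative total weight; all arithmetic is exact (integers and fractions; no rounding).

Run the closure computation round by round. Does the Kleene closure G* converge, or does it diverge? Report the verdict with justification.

D(0):
  [0, 12, -1]
  [-3, 0, 15]
  [12, 0, 0]
D(1):
  [0, 12, -1]
  [-3, 0, -4]
  [12, 0, 0]
Detection: at round 2, diagonal entry (2, 2) turns strictly negative.
Key observation: the cycle 2->1->0->2 has total weight 0 + (-3) + (-1), which is strictly negative.
Answer: DIVERGES — negative cycle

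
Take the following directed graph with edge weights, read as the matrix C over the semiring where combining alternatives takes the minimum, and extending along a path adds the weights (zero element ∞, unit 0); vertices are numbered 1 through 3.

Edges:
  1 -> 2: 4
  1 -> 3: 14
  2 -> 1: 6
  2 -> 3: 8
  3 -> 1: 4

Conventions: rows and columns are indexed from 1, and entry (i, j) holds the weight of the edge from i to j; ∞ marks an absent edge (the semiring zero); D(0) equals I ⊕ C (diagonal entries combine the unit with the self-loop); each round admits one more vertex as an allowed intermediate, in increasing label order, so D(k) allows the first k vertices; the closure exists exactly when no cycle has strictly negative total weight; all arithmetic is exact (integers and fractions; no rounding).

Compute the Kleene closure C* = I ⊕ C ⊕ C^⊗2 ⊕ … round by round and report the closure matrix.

D(0):
  [0, 4, 14]
  [6, 0, 8]
  [4, ∞, 0]
D(1):
  [0, 4, 14]
  [6, 0, 8]
  [4, 8, 0]
D(2):
  [0, 4, 12]
  [6, 0, 8]
  [4, 8, 0]
D(3):
  [0, 4, 12]
  [6, 0, 8]
  [4, 8, 0]
Answer: C* = [[0, 4, 12], [6, 0, 8], [4, 8, 0]]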